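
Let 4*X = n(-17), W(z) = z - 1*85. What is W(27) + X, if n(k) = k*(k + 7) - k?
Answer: -45/4 ≈ -11.250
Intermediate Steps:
W(z) = -85 + z (W(z) = z - 85 = -85 + z)
n(k) = -k + k*(7 + k) (n(k) = k*(7 + k) - k = -k + k*(7 + k))
X = 187/4 (X = (-17*(6 - 17))/4 = (-17*(-11))/4 = (1/4)*187 = 187/4 ≈ 46.750)
W(27) + X = (-85 + 27) + 187/4 = -58 + 187/4 = -45/4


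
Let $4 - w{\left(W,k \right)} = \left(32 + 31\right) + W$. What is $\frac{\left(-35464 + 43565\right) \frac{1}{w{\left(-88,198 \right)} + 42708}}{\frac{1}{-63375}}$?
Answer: $- \frac{513400875}{42737} \approx -12013.0$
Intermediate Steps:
$w{\left(W,k \right)} = -59 - W$ ($w{\left(W,k \right)} = 4 - \left(\left(32 + 31\right) + W\right) = 4 - \left(63 + W\right) = -59 - W$)
$\frac{\left(-35464 + 43565\right) \frac{1}{w{\left(-88,198 \right)} + 42708}}{\frac{1}{-63375}} = \frac{\left(-35464 + 43565\right) \frac{1}{\left(-59 - -88\right) + 42708}}{\frac{1}{-63375}} = \frac{8101 \frac{1}{\left(-59 + 88\right) + 42708}}{- \frac{1}{63375}} = \frac{8101}{29 + 42708} \left(-63375\right) = \frac{8101}{42737} \left(-63375\right) = - \frac{513400875}{42737}$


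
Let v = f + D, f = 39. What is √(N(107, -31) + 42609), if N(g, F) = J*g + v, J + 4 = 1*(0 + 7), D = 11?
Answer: 2*√10745 ≈ 207.32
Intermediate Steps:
J = 3 (J = -4 + 1*(0 + 7) = -4 + 1*7 = -4 + 7 = 3)
v = 50 (v = 39 + 11 = 50)
N(g, F) = 50 + 3*g (N(g, F) = 3*g + 50 = 50 + 3*g)
√(N(107, -31) + 42609) = √((50 + 3*107) + 42609) = √((50 + 321) + 42609) = √(371 + 42609) = √42980 = 2*√10745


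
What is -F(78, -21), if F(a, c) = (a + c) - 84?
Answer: 27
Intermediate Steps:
F(a, c) = -84 + a + c
-F(78, -21) = -(-84 + 78 - 21) = -1*(-27) = 27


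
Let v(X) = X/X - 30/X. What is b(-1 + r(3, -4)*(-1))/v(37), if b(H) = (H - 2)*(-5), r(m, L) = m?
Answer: 1110/7 ≈ 158.57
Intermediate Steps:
b(H) = 10 - 5*H (b(H) = (-2 + H)*(-5) = 10 - 5*H)
v(X) = 1 - 30/X
b(-1 + r(3, -4)*(-1))/v(37) = (10 - 5*(-1 + 3*(-1)))/(((-30 + 37)/37)) = (10 - 5*(-1 - 3))/(((1/37)*7)) = (10 - 5*(-4))/(7/37) = (10 + 20)*(37/7) = 30*(37/7) = 1110/7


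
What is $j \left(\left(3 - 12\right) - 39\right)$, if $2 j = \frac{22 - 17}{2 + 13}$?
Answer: $-8$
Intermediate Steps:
$j = \frac{1}{6}$ ($j = \frac{\left(22 - 17\right) \frac{1}{2 + 13}}{2} = \frac{5 \cdot \frac{1}{15}}{2} = \frac{1}{2} \cdot \frac{1}{3} = \frac{1}{6} \approx 0.16667$)
$j \left(\left(3 - 12\right) - 39\right) = \frac{\left(3 - 12\right) - 39}{6} = \frac{-9 - 39}{6} = \frac{1}{6} \left(-48\right) = -8$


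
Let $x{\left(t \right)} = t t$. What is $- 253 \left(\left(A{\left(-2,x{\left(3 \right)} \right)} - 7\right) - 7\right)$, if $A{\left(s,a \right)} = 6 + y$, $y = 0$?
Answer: $2024$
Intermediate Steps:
$x{\left(t \right)} = t^{2}$
$A{\left(s,a \right)} = 6$ ($A{\left(s,a \right)} = 6 + 0 = 6$)
$- 253 \left(\left(A{\left(-2,x{\left(3 \right)} \right)} - 7\right) - 7\right) = - 253 \left(\left(6 - 7\right) - 7\right) = - 253 \left(-1 - 7\right) = \left(-253\right) \left(-8\right) = 2024$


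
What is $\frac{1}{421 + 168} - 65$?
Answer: $- \frac{38284}{589} \approx -64.998$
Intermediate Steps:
$\frac{1}{421 + 168} - 65 = \frac{1}{589} - 65 = - \frac{38284}{589}$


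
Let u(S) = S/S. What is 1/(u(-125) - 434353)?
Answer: -1/434352 ≈ -2.3023e-6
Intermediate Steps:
u(S) = 1
1/(u(-125) - 434353) = 1/(1 - 434353) = 1/(-434352) = -1/434352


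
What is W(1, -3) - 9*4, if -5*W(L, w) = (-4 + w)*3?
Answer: -159/5 ≈ -31.800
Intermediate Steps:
W(L, w) = 12/5 - 3*w/5 (W(L, w) = -(-4 + w)*3/5 = -(-12 + 3*w)/5 = 12/5 - 3*w/5)
W(1, -3) - 9*4 = (12/5 - 3/5*(-3)) - 9*4 = (12/5 + 9/5) - 36 = 21/5 - 36 = -159/5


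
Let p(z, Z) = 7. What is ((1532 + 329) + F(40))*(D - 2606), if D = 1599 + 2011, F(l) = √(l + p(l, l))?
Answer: 1868444 + 1004*√47 ≈ 1.8753e+6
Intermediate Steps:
F(l) = √(7 + l) (F(l) = √(l + 7) = √(7 + l))
D = 3610
((1532 + 329) + F(40))*(D - 2606) = ((1532 + 329) + √(7 + 40))*(3610 - 2606) = (1861 + √47)*1004 = 1868444 + 1004*√47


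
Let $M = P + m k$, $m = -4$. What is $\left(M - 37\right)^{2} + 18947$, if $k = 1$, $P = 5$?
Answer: $20243$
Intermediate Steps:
$M = 1$ ($M = 5 - 4 = 1$)
$\left(M - 37\right)^{2} + 18947 = \left(1 - 37\right)^{2} + 18947 = \left(-36\right)^{2} + 18947 = 1296 + 18947 = 20243$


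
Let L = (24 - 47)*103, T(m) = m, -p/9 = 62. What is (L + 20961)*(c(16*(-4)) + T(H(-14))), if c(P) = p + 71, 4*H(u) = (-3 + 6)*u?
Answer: -9249520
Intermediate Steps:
p = -558 (p = -9*62 = -558)
H(u) = 3*u/4 (H(u) = ((-3 + 6)*u)/4 = (3*u)/4 = 3*u/4)
c(P) = -487 (c(P) = -558 + 71 = -487)
L = -2369 (L = -23*103 = -2369)
(L + 20961)*(c(16*(-4)) + T(H(-14))) = (-2369 + 20961)*(-487 + (¾)*(-14)) = 18592*(-487 - 21/2) = 18592*(-995/2) = -9249520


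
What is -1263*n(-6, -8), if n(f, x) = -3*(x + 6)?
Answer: -7578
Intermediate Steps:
n(f, x) = -18 - 3*x (n(f, x) = -3*(6 + x) = -18 - 3*x)
-1263*n(-6, -8) = -1263*(-18 - 3*(-8)) = -1263*(-18 + 24) = -1263*6 = -7578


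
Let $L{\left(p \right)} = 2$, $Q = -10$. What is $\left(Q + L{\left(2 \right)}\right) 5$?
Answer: $-40$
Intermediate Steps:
$\left(Q + L{\left(2 \right)}\right) 5 = \left(-10 + 2\right) 5 = \left(-8\right) 5 = -40$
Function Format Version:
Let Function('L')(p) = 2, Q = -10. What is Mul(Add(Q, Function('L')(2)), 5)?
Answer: -40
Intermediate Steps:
Mul(Add(Q, Function('L')(2)), 5) = Mul(Add(-10, 2), 5) = Mul(-8, 5) = -40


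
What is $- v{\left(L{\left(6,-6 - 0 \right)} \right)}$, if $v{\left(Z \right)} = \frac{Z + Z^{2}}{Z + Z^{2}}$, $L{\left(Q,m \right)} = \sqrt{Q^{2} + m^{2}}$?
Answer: $-1$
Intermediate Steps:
$v{\left(Z \right)} = 1$
$- v{\left(L{\left(6,-6 - 0 \right)} \right)} = \left(-1\right) 1 = -1$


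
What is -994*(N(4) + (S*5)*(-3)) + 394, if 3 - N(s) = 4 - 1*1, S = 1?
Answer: 15304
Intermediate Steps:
N(s) = 0 (N(s) = 3 - (4 - 1*1) = 3 - (4 - 1) = 3 - 1*3 = 3 - 3 = 0)
-994*(N(4) + (S*5)*(-3)) + 394 = -994*(0 + (1*5)*(-3)) + 394 = -994*(0 + 5*(-3)) + 394 = -994*(0 - 15) + 394 = -994*(-15) + 394 = -142*(-105) + 394 = 14910 + 394 = 15304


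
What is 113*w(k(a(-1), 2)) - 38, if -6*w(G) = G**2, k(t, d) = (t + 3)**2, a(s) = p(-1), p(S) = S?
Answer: -1018/3 ≈ -339.33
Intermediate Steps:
a(s) = -1
k(t, d) = (3 + t)**2
w(G) = -G**2/6
113*w(k(a(-1), 2)) - 38 = 113*(-(3 - 1)**4/6) - 38 = 113*(-(2**2)**2/6) - 38 = 113*(-1/6*4**2) - 38 = 113*(-1/6*16) - 38 = 113*(-8/3) - 38 = -904/3 - 38 = -1018/3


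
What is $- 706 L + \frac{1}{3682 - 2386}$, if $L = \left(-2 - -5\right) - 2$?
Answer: $- \frac{914975}{1296} \approx -706.0$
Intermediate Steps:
$L = 1$ ($L = \left(-2 + 5\right) - 2 = 3 - 2 = 1$)
$- 706 L + \frac{1}{3682 - 2386} = \left(-706\right) 1 + \frac{1}{3682 - 2386} = -706 + \frac{1}{1296} = - \frac{914975}{1296}$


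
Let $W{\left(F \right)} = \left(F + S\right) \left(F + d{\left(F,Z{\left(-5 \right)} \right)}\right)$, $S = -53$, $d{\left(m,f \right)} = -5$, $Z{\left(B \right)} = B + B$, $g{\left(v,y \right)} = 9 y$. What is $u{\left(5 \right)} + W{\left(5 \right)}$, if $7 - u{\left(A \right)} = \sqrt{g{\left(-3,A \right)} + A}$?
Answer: $7 - 5 \sqrt{2} \approx -0.071068$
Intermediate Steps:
$Z{\left(B \right)} = 2 B$
$u{\left(A \right)} = 7 - \sqrt{10} \sqrt{A}$ ($u{\left(A \right)} = 7 - \sqrt{9 A + A} = 7 - \sqrt{10 A} = 7 - \sqrt{10} \sqrt{A}$)
$W{\left(F \right)} = \left(-53 + F\right) \left(-5 + F\right)$ ($W{\left(F \right)} = \left(F - 53\right) \left(F - 5\right) = \left(-53 + F\right) \left(-5 + F\right)$)
$u{\left(5 \right)} + W{\left(5 \right)} = \left(7 - \sqrt{10} \sqrt{5}\right) + \left(265 + 5^{2} - 290\right) = \left(7 - 5 \sqrt{2}\right) + \left(265 + 25 - 290\right) = \left(7 - 5 \sqrt{2}\right) + 0 = 7 - 5 \sqrt{2}$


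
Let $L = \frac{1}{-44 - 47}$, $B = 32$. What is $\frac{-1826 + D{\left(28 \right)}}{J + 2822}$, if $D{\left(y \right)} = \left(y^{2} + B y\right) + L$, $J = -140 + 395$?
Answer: $- \frac{13287}{280007} \approx -0.047452$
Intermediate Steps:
$J = 255$
$L = - \frac{1}{91}$ ($L = \frac{1}{-91} = - \frac{1}{91} \approx -0.010989$)
$D{\left(y \right)} = - \frac{1}{91} + y^{2} + 32 y$ ($D{\left(y \right)} = \left(y^{2} + 32 y\right) - \frac{1}{91} = - \frac{1}{91} + y^{2} + 32 y$)
$\frac{-1826 + D{\left(28 \right)}}{J + 2822} = \frac{-1826 + \left(- \frac{1}{91} + 28^{2} + 32 \cdot 28\right)}{255 + 2822} = \frac{-1826 + \left(- \frac{1}{91} + 784 + 896\right)}{3077} = \left(-1826 + \frac{152879}{91}\right) \frac{1}{3077} = \left(- \frac{13287}{91}\right) \frac{1}{3077} = - \frac{13287}{280007}$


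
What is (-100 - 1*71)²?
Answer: 29241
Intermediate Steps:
(-100 - 1*71)² = (-100 - 71)² = (-171)² = 29241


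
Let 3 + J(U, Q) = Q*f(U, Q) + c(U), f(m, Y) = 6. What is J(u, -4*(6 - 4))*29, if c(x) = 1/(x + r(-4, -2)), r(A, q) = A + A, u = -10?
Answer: -26651/18 ≈ -1480.6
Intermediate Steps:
r(A, q) = 2*A
c(x) = 1/(-8 + x) (c(x) = 1/(x + 2*(-4)) = 1/(x - 8) = 1/(-8 + x))
J(U, Q) = -3 + 1/(-8 + U) + 6*Q (J(U, Q) = -3 + (Q*6 + 1/(-8 + U)) = -3 + (6*Q + 1/(-8 + U)) = -3 + (1/(-8 + U) + 6*Q) = -3 + 1/(-8 + U) + 6*Q)
J(u, -4*(6 - 4))*29 = ((1 + 3*(-1 + 2*(-4*(6 - 4)))*(-8 - 10))/(-8 - 10))*29 = ((1 + 3*(-1 + 2*(-4*2))*(-18))/(-18))*29 = -(1 + 3*(-1 + 2*(-8))*(-18))/18*29 = -(1 + 3*(-1 - 16)*(-18))/18*29 = -(1 + 3*(-17)*(-18))/18*29 = -(1 + 918)/18*29 = -1/18*919*29 = -919/18*29 = -26651/18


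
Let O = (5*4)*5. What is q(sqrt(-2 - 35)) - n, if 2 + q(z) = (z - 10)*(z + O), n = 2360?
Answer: -3399 + 90*I*sqrt(37) ≈ -3399.0 + 547.45*I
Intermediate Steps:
O = 100 (O = 20*5 = 100)
q(z) = -2 + (-10 + z)*(100 + z) (q(z) = -2 + (z - 10)*(z + 100) = -2 + (-10 + z)*(100 + z))
q(sqrt(-2 - 35)) - n = (-1002 + (sqrt(-2 - 35))**2 + 90*sqrt(-2 - 35)) - 1*2360 = (-1002 + (sqrt(-37))**2 + 90*sqrt(-37)) - 2360 = (-1002 + (I*sqrt(37))**2 + 90*(I*sqrt(37))) - 2360 = (-1002 - 37 + 90*I*sqrt(37)) - 2360 = (-1039 + 90*I*sqrt(37)) - 2360 = -3399 + 90*I*sqrt(37)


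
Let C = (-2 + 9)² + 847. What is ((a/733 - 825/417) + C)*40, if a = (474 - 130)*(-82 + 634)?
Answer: 4699344360/101887 ≈ 46123.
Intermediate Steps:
a = 189888 (a = 344*552 = 189888)
C = 896 (C = 7² + 847 = 49 + 847 = 896)
((a/733 - 825/417) + C)*40 = ((189888/733 - 825/417) + 896)*40 = ((189888*(1/733) - 825*1/417) + 896)*40 = ((189888/733 - 275/139) + 896)*40 = (26192857/101887 + 896)*40 = (117483609/101887)*40 = 4699344360/101887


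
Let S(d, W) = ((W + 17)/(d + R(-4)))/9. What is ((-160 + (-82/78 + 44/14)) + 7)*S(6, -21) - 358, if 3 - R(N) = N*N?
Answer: -6322034/17199 ≈ -367.58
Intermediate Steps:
R(N) = 3 - N**2 (R(N) = 3 - N*N = 3 - N**2)
S(d, W) = (17 + W)/(9*(-13 + d)) (S(d, W) = ((W + 17)/(d + (3 - 1*(-4)**2)))/9 = ((17 + W)/(d + (3 - 1*16)))*(1/9) = ((17 + W)/(d + (3 - 16)))*(1/9) = ((17 + W)/(d - 13))*(1/9) = ((17 + W)/(-13 + d))*(1/9) = (17 + W)/(9*(-13 + d)))
((-160 + (-82/78 + 44/14)) + 7)*S(6, -21) - 358 = ((-160 + (-82/78 + 44/14)) + 7)*((17 - 21)/(9*(-13 + 6))) - 358 = ((-160 + (-82*1/78 + 44*(1/14))) + 7)*((1/9)*(-4)/(-7)) - 358 = ((-160 + (-41/39 + 22/7)) + 7)*((1/9)*(-1/7)*(-4)) - 358 = ((-160 + 571/273) + 7)*(4/63) - 358 = (-43109/273 + 7)*(4/63) - 358 = -41198/273*4/63 - 358 = -164792/17199 - 358 = -6322034/17199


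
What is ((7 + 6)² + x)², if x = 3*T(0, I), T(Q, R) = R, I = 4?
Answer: 32761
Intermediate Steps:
x = 12 (x = 3*4 = 12)
((7 + 6)² + x)² = ((7 + 6)² + 12)² = (13² + 12)² = (169 + 12)² = 181² = 32761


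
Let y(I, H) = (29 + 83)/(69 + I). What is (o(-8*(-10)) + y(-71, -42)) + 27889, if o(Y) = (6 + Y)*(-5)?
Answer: 27403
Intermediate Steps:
y(I, H) = 112/(69 + I)
o(Y) = -30 - 5*Y
(o(-8*(-10)) + y(-71, -42)) + 27889 = ((-30 - (-40)*(-10)) + 112/(69 - 71)) + 27889 = ((-30 - 5*80) + 112/(-2)) + 27889 = ((-30 - 400) + 112*(-½)) + 27889 = (-430 - 56) + 27889 = -486 + 27889 = 27403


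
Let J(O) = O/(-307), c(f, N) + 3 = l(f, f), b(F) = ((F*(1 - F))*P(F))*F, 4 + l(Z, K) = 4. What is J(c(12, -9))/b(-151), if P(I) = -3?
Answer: -1/1063985864 ≈ -9.3986e-10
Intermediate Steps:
l(Z, K) = 0 (l(Z, K) = -4 + 4 = 0)
b(F) = -3*F**2*(1 - F) (b(F) = ((F*(1 - F))*(-3))*F = (-3*F*(1 - F))*F = -3*F**2*(1 - F))
c(f, N) = -3 (c(f, N) = -3 + 0 = -3)
J(O) = -O/307 (J(O) = O*(-1/307) = -O/307)
J(c(12, -9))/b(-151) = (-1/307*(-3))/((3*(-151)**2*(-1 - 151))) = 3/(307*((3*22801*(-152)))) = (3/307)/(-10397256) = (3/307)*(-1/10397256) = -1/1063985864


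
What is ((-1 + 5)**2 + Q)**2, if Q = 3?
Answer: 361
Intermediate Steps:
((-1 + 5)**2 + Q)**2 = ((-1 + 5)**2 + 3)**2 = (4**2 + 3)**2 = (16 + 3)**2 = 19**2 = 361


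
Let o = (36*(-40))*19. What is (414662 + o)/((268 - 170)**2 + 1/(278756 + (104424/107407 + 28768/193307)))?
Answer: 117978338749727217304/2925530892625419079 ≈ 40.327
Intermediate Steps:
o = -27360 (o = -1440*19 = -27360)
(414662 + o)/((268 - 170)**2 + 1/(278756 + (104424/107407 + 28768/193307))) = (414662 - 27360)/((268 - 170)**2 + 1/(278756 + (104424/107407 + 28768/193307))) = 387302/(98**2 + 1/(278756 + (104424*(1/107407) + 28768*(1/193307)))) = 387302/(9604 + 1/(278756 + (5496/5653 + 28768/193307))) = 387302/(9604 + 1/(278756 + 1225040776/1092764471)) = 387302/(9604 + 1/(304615877918852/1092764471)) = 387302/(9604 + 1092764471/304615877918852) = 387302/(2925530892625419079/304615877918852) = 387302*(304615877918852/2925530892625419079) = 117978338749727217304/2925530892625419079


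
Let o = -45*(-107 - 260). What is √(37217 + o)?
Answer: 2*√13433 ≈ 231.80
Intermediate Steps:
o = 16515 (o = -45*(-367) = 16515)
√(37217 + o) = √(37217 + 16515) = √53732 = 2*√13433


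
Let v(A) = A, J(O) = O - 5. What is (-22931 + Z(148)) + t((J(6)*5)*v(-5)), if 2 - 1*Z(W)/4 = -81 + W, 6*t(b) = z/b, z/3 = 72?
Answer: -579811/25 ≈ -23192.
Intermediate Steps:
z = 216 (z = 3*72 = 216)
J(O) = -5 + O
t(b) = 36/b (t(b) = (216/b)/6 = 36/b)
Z(W) = 332 - 4*W (Z(W) = 8 - 4*(-81 + W) = 8 + (324 - 4*W) = 332 - 4*W)
(-22931 + Z(148)) + t((J(6)*5)*v(-5)) = (-22931 + (332 - 4*148)) + 36/((((-5 + 6)*5)*(-5))) = (-22931 + (332 - 592)) + 36/(((1*5)*(-5))) = (-22931 - 260) + 36/((5*(-5))) = -23191 + 36/(-25) = -23191 + 36*(-1/25) = -23191 - 36/25 = -579811/25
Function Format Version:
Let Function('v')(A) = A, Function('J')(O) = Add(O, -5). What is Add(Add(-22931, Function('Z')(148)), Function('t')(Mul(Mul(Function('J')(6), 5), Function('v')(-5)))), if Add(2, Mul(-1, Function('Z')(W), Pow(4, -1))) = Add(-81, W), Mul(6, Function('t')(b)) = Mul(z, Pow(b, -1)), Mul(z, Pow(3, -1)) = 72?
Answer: Rational(-579811, 25) ≈ -23192.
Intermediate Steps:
z = 216 (z = Mul(3, 72) = 216)
Function('J')(O) = Add(-5, O)
Function('t')(b) = Mul(36, Pow(b, -1)) (Function('t')(b) = Mul(Rational(1, 6), Mul(216, Pow(b, -1))) = Mul(36, Pow(b, -1)))
Function('Z')(W) = Add(332, Mul(-4, W)) (Function('Z')(W) = Add(8, Mul(-4, Add(-81, W))) = Add(8, Add(324, Mul(-4, W))) = Add(332, Mul(-4, W)))
Add(Add(-22931, Function('Z')(148)), Function('t')(Mul(Mul(Function('J')(6), 5), Function('v')(-5)))) = Add(Add(-22931, Add(332, Mul(-4, 148))), Mul(36, Pow(Mul(Mul(Add(-5, 6), 5), -5), -1))) = Add(Add(-22931, Add(332, -592)), Mul(36, Pow(Mul(Mul(1, 5), -5), -1))) = Add(Add(-22931, -260), Mul(36, Pow(Mul(5, -5), -1))) = Add(-23191, Mul(36, Pow(-25, -1))) = Add(-23191, Mul(36, Rational(-1, 25))) = Add(-23191, Rational(-36, 25)) = Rational(-579811, 25)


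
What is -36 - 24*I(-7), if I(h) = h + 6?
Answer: -12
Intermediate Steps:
I(h) = 6 + h
-36 - 24*I(-7) = -36 - 24*(6 - 7) = -36 - 24*(-1) = -36 + 24 = -12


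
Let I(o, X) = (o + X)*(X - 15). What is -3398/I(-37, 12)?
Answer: -3398/75 ≈ -45.307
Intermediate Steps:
I(o, X) = (-15 + X)*(X + o) (I(o, X) = (X + o)*(-15 + X) = (-15 + X)*(X + o))
-3398/I(-37, 12) = -3398/(12**2 - 15*12 - 15*(-37) + 12*(-37)) = -3398/(144 - 180 + 555 - 444) = -3398/75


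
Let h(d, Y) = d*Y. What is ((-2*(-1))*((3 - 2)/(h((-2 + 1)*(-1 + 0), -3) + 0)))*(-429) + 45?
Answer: 331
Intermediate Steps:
h(d, Y) = Y*d
((-2*(-1))*((3 - 2)/(h((-2 + 1)*(-1 + 0), -3) + 0)))*(-429) + 45 = ((-2*(-1))*((3 - 2)/(-3*(-2 + 1)*(-1 + 0) + 0)))*(-429) + 45 = (2*(1/(-(-3)*(-1) + 0)))*(-429) + 45 = (2*(1/(-3*1 + 0)))*(-429) + 45 = (2*(1/(-3 + 0)))*(-429) + 45 = (2*(1/(-3)))*(-429) + 45 = (2*(1*(-⅓)))*(-429) + 45 = (2*(-⅓))*(-429) + 45 = -⅔*(-429) + 45 = 286 + 45 = 331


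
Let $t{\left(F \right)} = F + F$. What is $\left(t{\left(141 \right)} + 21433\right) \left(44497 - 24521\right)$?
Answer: $433778840$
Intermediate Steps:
$t{\left(F \right)} = 2 F$
$\left(t{\left(141 \right)} + 21433\right) \left(44497 - 24521\right) = \left(2 \cdot 141 + 21433\right) \left(44497 - 24521\right) = \left(282 + 21433\right) 19976 = 21715 \cdot 19976 = 433778840$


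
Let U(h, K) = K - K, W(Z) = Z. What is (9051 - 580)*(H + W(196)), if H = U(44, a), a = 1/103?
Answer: 1660316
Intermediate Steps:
a = 1/103 ≈ 0.0097087
U(h, K) = 0
H = 0
(9051 - 580)*(H + W(196)) = (9051 - 580)*(0 + 196) = 8471*196 = 1660316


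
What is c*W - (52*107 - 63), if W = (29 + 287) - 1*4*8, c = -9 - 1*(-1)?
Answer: -7773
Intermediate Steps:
c = -8 (c = -9 + 1 = -8)
W = 284 (W = 316 - 4*8 = 316 - 32 = 284)
c*W - (52*107 - 63) = -8*284 - (52*107 - 63) = -2272 - (5564 - 63) = -2272 - 1*5501 = -2272 - 5501 = -7773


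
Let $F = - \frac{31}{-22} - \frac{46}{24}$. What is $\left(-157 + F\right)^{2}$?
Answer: $\frac{432265681}{17424} \approx 24809.0$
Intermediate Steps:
$F = - \frac{67}{132}$ ($F = \left(-31\right) \left(- \frac{1}{22}\right) - \frac{23}{12} = \frac{31}{22} - \frac{23}{12} = - \frac{67}{132} \approx -0.50758$)
$\left(-157 + F\right)^{2} = \left(-157 - \frac{67}{132}\right)^{2} = \left(- \frac{20791}{132}\right)^{2} = \frac{432265681}{17424}$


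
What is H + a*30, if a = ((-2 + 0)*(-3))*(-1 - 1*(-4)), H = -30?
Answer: 510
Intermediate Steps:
a = 18 (a = (-2*(-3))*(-1 + 4) = 6*3 = 18)
H + a*30 = -30 + 18*30 = -30 + 540 = 510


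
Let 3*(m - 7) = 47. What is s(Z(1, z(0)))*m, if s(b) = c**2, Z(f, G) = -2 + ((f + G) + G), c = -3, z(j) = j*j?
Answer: 204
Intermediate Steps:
m = 68/3 (m = 7 + (1/3)*47 = 7 + 47/3 = 68/3 ≈ 22.667)
z(j) = j**2
Z(f, G) = -2 + f + 2*G (Z(f, G) = -2 + ((G + f) + G) = -2 + (f + 2*G) = -2 + f + 2*G)
s(b) = 9 (s(b) = (-3)**2 = 9)
s(Z(1, z(0)))*m = 9*(68/3) = 204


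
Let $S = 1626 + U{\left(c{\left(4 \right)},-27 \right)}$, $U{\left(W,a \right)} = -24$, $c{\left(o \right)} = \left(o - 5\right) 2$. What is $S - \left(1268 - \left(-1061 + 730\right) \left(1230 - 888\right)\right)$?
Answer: $-112868$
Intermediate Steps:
$c{\left(o \right)} = -10 + 2 o$ ($c{\left(o \right)} = \left(-5 + o\right) 2 = -10 + 2 o$)
$S = 1602$ ($S = 1626 - 24 = 1602$)
$S - \left(1268 - \left(-1061 + 730\right) \left(1230 - 888\right)\right) = 1602 - \left(1268 - \left(-1061 + 730\right) \left(1230 - 888\right)\right) = 1602 - \left(1268 - \left(-331\right) 342\right) = 1602 - \left(1268 - -113202\right) = 1602 - \left(1268 + 113202\right) = 1602 - 114470 = -112868$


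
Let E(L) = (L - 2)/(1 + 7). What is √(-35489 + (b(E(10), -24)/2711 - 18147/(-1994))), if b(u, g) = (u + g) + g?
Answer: I*√1036792704564922218/5405734 ≈ 188.36*I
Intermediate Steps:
E(L) = -¼ + L/8 (E(L) = (-2 + L)/8 = (-2 + L)*(⅛) = -¼ + L/8)
b(u, g) = u + 2*g (b(u, g) = (g + u) + g = u + 2*g)
√(-35489 + (b(E(10), -24)/2711 - 18147/(-1994))) = √(-35489 + (((-¼ + (⅛)*10) + 2*(-24))/2711 - 18147/(-1994))) = √(-35489 + (((-¼ + 5/4) - 48)*(1/2711) - 18147*(-1/1994))) = √(-35489 + ((1 - 48)*(1/2711) + 18147/1994)) = √(-35489 + (-47*1/2711 + 18147/1994)) = √(-35489 + (-47/2711 + 18147/1994)) = √(-35489 + 49102799/5405734) = √(-191794991127/5405734) = I*√1036792704564922218/5405734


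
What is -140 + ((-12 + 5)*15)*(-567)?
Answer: 59395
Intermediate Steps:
-140 + ((-12 + 5)*15)*(-567) = -140 - 7*15*(-567) = -140 - 105*(-567) = -140 + 59535 = 59395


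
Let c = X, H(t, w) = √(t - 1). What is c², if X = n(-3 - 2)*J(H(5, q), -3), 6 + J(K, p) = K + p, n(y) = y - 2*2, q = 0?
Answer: 3969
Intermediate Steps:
n(y) = -4 + y (n(y) = y - 4 = -4 + y)
H(t, w) = √(-1 + t)
J(K, p) = -6 + K + p (J(K, p) = -6 + (K + p) = -6 + K + p)
X = 63 (X = (-4 + (-3 - 2))*(-6 + √(-1 + 5) - 3) = (-4 - 5)*(-6 + √4 - 3) = -9*(-6 + 2 - 3) = -9*(-7) = 63)
c = 63
c² = 63² = 3969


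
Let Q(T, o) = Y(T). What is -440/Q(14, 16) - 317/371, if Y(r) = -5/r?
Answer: 456755/371 ≈ 1231.1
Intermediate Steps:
Q(T, o) = -5/T
-440/Q(14, 16) - 317/371 = -440/((-5/14)) - 317/371 = -440/((-5*1/14)) - 317*1/371 = -440/(-5/14) - 317/371 = -440*(-14/5) - 317/371 = 1232 - 317/371 = 456755/371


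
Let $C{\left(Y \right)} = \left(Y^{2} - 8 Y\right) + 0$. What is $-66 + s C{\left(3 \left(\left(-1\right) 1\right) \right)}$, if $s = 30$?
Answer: $924$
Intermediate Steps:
$C{\left(Y \right)} = Y^{2} - 8 Y$
$-66 + s C{\left(3 \left(\left(-1\right) 1\right) \right)} = -66 + 30 \cdot 3 \left(\left(-1\right) 1\right) \left(-8 + 3 \left(\left(-1\right) 1\right)\right) = -66 + 30 \cdot 3 \left(-1\right) \left(-8 + 3 \left(-1\right)\right) = -66 + 30 \left(- 3 \left(-8 - 3\right)\right) = -66 + 30 \left(\left(-3\right) \left(-11\right)\right) = -66 + 30 \cdot 33 = -66 + 990 = 924$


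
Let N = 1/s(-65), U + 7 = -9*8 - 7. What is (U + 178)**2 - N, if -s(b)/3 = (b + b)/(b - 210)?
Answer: 660247/78 ≈ 8464.7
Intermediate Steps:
U = -86 (U = -7 + (-9*8 - 7) = -7 + (-72 - 7) = -7 - 79 = -86)
s(b) = -6*b/(-210 + b) (s(b) = -3*(b + b)/(b - 210) = -3*2*b/(-210 + b) = -6*b/(-210 + b))
N = -55/78 (N = 1/(-6*(-65)/(-210 - 65)) = 1/(-6*(-65)/(-275)) = 1/(-6*(-65)*(-1/275)) = 1/(-78/55) = -55/78 ≈ -0.70513)
(U + 178)**2 - N = (-86 + 178)**2 - 1*(-55/78) = 92**2 + 55/78 = 8464 + 55/78 = 660247/78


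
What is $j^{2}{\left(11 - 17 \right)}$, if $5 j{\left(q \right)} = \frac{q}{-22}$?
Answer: $\frac{9}{3025} \approx 0.0029752$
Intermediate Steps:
$j{\left(q \right)} = - \frac{q}{110}$ ($j{\left(q \right)} = \frac{q \frac{1}{-22}}{5} = \frac{q \left(- \frac{1}{22}\right)}{5} = \frac{\left(- \frac{1}{22}\right) q}{5} = - \frac{q}{110}$)
$j^{2}{\left(11 - 17 \right)} = \left(- \frac{11 - 17}{110}\right)^{2} = \left(\left(- \frac{1}{110}\right) \left(-6\right)\right)^{2} = \left(\frac{3}{55}\right)^{2} = \frac{9}{3025}$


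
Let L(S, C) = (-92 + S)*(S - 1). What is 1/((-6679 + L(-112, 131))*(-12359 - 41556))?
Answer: -1/882750295 ≈ -1.1328e-9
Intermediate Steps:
L(S, C) = (-1 + S)*(-92 + S) (L(S, C) = (-92 + S)*(-1 + S) = (-1 + S)*(-92 + S))
1/((-6679 + L(-112, 131))*(-12359 - 41556)) = 1/((-6679 + (92 + (-112)**2 - 93*(-112)))*(-12359 - 41556)) = 1/((-6679 + (92 + 12544 + 10416))*(-53915)) = 1/((-6679 + 23052)*(-53915)) = 1/(16373*(-53915)) = 1/(-882750295) = -1/882750295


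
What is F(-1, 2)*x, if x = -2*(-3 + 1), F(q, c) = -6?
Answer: -24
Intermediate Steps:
x = 4 (x = -2*(-2) = 4)
F(-1, 2)*x = -6*4 = -24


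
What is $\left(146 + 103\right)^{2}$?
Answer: $62001$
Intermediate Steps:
$\left(146 + 103\right)^{2} = 249^{2} = 62001$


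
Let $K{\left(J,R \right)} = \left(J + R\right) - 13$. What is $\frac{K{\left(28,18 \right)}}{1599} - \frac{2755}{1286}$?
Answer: $- \frac{1454269}{685438} \approx -2.1217$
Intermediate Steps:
$K{\left(J,R \right)} = -13 + J + R$
$\frac{K{\left(28,18 \right)}}{1599} - \frac{2755}{1286} = \frac{-13 + 28 + 18}{1599} - \frac{2755}{1286} = 33 \cdot \frac{1}{1599} - \frac{2755}{1286} = \frac{11}{533} - \frac{2755}{1286} = - \frac{1454269}{685438}$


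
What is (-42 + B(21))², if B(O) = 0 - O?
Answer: 3969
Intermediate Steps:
B(O) = -O
(-42 + B(21))² = (-42 - 1*21)² = (-42 - 21)² = (-63)² = 3969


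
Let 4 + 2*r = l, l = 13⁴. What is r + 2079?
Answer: 32715/2 ≈ 16358.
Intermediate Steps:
l = 28561
r = 28557/2 (r = -2 + (½)*28561 = -2 + 28561/2 = 28557/2 ≈ 14279.)
r + 2079 = 28557/2 + 2079 = 32715/2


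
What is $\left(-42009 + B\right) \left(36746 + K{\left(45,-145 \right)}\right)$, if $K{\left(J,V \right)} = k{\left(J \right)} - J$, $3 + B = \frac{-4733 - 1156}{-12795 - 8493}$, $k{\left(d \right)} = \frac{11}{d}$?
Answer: $- \frac{123088482271021}{79830} \approx -1.5419 \cdot 10^{9}$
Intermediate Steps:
$B = - \frac{19325}{7096}$ ($B = -3 + \frac{-4733 - 1156}{-12795 - 8493} = -3 - \frac{5889}{-21288} = -3 - - \frac{1963}{7096} = -3 + \frac{1963}{7096} = - \frac{19325}{7096} \approx -2.7234$)
$K{\left(J,V \right)} = - J + \frac{11}{J}$ ($K{\left(J,V \right)} = \frac{11}{J} - J = - J + \frac{11}{J}$)
$\left(-42009 + B\right) \left(36746 + K{\left(45,-145 \right)}\right) = \left(-42009 - \frac{19325}{7096}\right) \left(36746 + \left(\left(-1\right) 45 + \frac{11}{45}\right)\right) = - \frac{298115189 \left(36746 + \left(-45 + 11 \cdot \frac{1}{45}\right)\right)}{7096} = - \frac{298115189 \left(36746 + \left(-45 + \frac{11}{45}\right)\right)}{7096} = - \frac{298115189 \left(36746 - \frac{2014}{45}\right)}{7096} = \left(- \frac{298115189}{7096}\right) \frac{1651556}{45} = - \frac{123088482271021}{79830}$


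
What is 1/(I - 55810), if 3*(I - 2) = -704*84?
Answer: -1/75520 ≈ -1.3242e-5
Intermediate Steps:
I = -19710 (I = 2 + (-704*84)/3 = 2 + (1/3)*(-59136) = 2 - 19712 = -19710)
1/(I - 55810) = 1/(-19710 - 55810) = 1/(-75520) = -1/75520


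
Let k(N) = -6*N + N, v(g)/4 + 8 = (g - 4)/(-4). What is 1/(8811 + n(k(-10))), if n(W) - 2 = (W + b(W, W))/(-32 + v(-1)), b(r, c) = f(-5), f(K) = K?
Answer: 59/519922 ≈ 0.00011348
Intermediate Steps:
b(r, c) = -5
v(g) = -28 - g (v(g) = -32 + 4*((g - 4)/(-4)) = -32 + 4*((-4 + g)*(-¼)) = -32 + 4*(1 - g/4) = -32 + (4 - g) = -28 - g)
k(N) = -5*N
n(W) = 123/59 - W/59 (n(W) = 2 + (W - 5)/(-32 + (-28 - 1*(-1))) = 2 + (-5 + W)/(-32 + (-28 + 1)) = 2 + (-5 + W)/(-32 - 27) = 2 + (-5 + W)/(-59) = 2 + (-5 + W)*(-1/59) = 2 + (5/59 - W/59) = 123/59 - W/59)
1/(8811 + n(k(-10))) = 1/(8811 + (123/59 - (-5)*(-10)/59)) = 1/(8811 + (123/59 - 1/59*50)) = 1/(8811 + (123/59 - 50/59)) = 1/(8811 + 73/59) = 1/(519922/59) = 59/519922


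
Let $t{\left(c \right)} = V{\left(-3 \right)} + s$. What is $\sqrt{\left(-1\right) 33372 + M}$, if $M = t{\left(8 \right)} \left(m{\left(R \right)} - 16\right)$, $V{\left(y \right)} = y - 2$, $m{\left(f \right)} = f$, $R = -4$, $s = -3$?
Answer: $38 i \sqrt{23} \approx 182.24 i$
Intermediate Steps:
$V{\left(y \right)} = -2 + y$
$t{\left(c \right)} = -8$ ($t{\left(c \right)} = \left(-2 - 3\right) - 3 = -5 - 3 = -8$)
$M = 160$ ($M = - 8 \left(-4 - 16\right) = \left(-8\right) \left(-20\right) = 160$)
$\sqrt{\left(-1\right) 33372 + M} = \sqrt{\left(-1\right) 33372 + 160} = \sqrt{-33372 + 160} = \sqrt{-33212} = 38 i \sqrt{23}$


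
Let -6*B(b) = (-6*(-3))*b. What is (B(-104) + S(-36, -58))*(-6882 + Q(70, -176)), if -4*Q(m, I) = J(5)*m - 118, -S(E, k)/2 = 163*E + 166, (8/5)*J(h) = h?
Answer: -323698435/4 ≈ -8.0925e+7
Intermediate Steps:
J(h) = 5*h/8
B(b) = -3*b (B(b) = -(-6*(-3))*b/6 = -3*b)
S(E, k) = -332 - 326*E (S(E, k) = -2*(163*E + 166) = -2*(166 + 163*E) = -332 - 326*E)
Q(m, I) = 59/2 - 25*m/32 (Q(m, I) = -(((5/8)*5)*m - 118)/4 = -(25*m/8 - 118)/4 = -(-118 + 25*m/8)/4 = 59/2 - 25*m/32)
(B(-104) + S(-36, -58))*(-6882 + Q(70, -176)) = (-3*(-104) + (-332 - 326*(-36)))*(-6882 + (59/2 - 25/32*70)) = (312 + (-332 + 11736))*(-6882 + (59/2 - 875/16)) = (312 + 11404)*(-6882 - 403/16) = 11716*(-110515/16) = -323698435/4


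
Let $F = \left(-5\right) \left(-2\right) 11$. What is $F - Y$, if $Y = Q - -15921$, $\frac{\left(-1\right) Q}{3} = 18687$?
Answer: $40250$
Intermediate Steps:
$Q = -56061$ ($Q = \left(-3\right) 18687 = -56061$)
$Y = -40140$ ($Y = -56061 - -15921 = -56061 + 15921 = -40140$)
$F = 110$ ($F = 10 \cdot 11 = 110$)
$F - Y = 110 - -40140 = 110 + 40140 = 40250$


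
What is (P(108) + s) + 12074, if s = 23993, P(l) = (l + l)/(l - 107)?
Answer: 36283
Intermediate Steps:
P(l) = 2*l/(-107 + l) (P(l) = (2*l)/(-107 + l) = 2*l/(-107 + l))
(P(108) + s) + 12074 = (2*108/(-107 + 108) + 23993) + 12074 = (2*108/1 + 23993) + 12074 = (2*108*1 + 23993) + 12074 = (216 + 23993) + 12074 = 24209 + 12074 = 36283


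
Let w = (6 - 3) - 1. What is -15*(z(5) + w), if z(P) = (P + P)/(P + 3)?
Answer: -195/4 ≈ -48.750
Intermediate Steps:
w = 2 (w = 3 - 1 = 2)
z(P) = 2*P/(3 + P) (z(P) = (2*P)/(3 + P) = 2*P/(3 + P))
-15*(z(5) + w) = -15*(2*5/(3 + 5) + 2) = -15*(2*5/8 + 2) = -15*(2*5*(1/8) + 2) = -15*(5/4 + 2) = -15*13/4 = -195/4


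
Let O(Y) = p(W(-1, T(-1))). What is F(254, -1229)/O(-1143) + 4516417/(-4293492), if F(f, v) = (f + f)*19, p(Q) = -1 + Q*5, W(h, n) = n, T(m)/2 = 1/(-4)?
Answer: -11844740641/4293492 ≈ -2758.8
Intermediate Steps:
T(m) = -½ (T(m) = 2/(-4) = 2*(-¼) = -½)
p(Q) = -1 + 5*Q
F(f, v) = 38*f (F(f, v) = (2*f)*19 = 38*f)
O(Y) = -7/2 (O(Y) = -1 + 5*(-½) = -1 - 5/2 = -7/2)
F(254, -1229)/O(-1143) + 4516417/(-4293492) = (38*254)/(-7/2) + 4516417/(-4293492) = 9652*(-2/7) + 4516417*(-1/4293492) = -19304/7 - 4516417/4293492 = -11844740641/4293492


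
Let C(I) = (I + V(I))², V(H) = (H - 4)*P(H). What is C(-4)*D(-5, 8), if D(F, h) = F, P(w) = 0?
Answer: -80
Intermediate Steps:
V(H) = 0 (V(H) = (H - 4)*0 = (-4 + H)*0 = 0)
C(I) = I² (C(I) = (I + 0)² = I²)
C(-4)*D(-5, 8) = (-4)²*(-5) = 16*(-5) = -80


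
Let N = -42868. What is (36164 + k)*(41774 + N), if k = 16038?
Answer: -57108988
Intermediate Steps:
(36164 + k)*(41774 + N) = (36164 + 16038)*(41774 - 42868) = 52202*(-1094) = -57108988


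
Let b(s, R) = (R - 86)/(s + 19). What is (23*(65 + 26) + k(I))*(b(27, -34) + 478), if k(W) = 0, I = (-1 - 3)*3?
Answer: 994994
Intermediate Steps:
I = -12 (I = -4*3 = -12)
b(s, R) = (-86 + R)/(19 + s)
(23*(65 + 26) + k(I))*(b(27, -34) + 478) = (23*(65 + 26) + 0)*((-86 - 34)/(19 + 27) + 478) = (23*91 + 0)*(-120/46 + 478) = (2093 + 0)*((1/46)*(-120) + 478) = 2093*(-60/23 + 478) = 2093*(10934/23) = 994994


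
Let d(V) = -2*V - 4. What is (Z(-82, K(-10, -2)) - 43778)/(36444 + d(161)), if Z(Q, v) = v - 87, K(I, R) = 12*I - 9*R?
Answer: -43967/36118 ≈ -1.2173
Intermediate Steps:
d(V) = -4 - 2*V
K(I, R) = -9*R + 12*I
Z(Q, v) = -87 + v
(Z(-82, K(-10, -2)) - 43778)/(36444 + d(161)) = ((-87 + (-9*(-2) + 12*(-10))) - 43778)/(36444 + (-4 - 2*161)) = ((-87 + (18 - 120)) - 43778)/(36444 + (-4 - 322)) = ((-87 - 102) - 43778)/(36444 - 326) = (-189 - 43778)/36118 = -43967*1/36118 = -43967/36118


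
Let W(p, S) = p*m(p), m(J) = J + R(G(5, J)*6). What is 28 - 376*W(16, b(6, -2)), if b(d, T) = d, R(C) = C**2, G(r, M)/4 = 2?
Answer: -13957092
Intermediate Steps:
G(r, M) = 8 (G(r, M) = 4*2 = 8)
m(J) = 2304 + J (m(J) = J + (8*6)**2 = J + 48**2 = J + 2304 = 2304 + J)
W(p, S) = p*(2304 + p)
28 - 376*W(16, b(6, -2)) = 28 - 6016*(2304 + 16) = 28 - 6016*2320 = 28 - 376*37120 = 28 - 13957120 = -13957092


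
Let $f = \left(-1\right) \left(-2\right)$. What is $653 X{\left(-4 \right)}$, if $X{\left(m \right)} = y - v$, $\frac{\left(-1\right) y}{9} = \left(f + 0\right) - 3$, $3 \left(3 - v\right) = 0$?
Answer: $3918$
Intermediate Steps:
$v = 3$ ($v = 3 - 0 = 3 + 0 = 3$)
$f = 2$
$y = 9$ ($y = - 9 \left(\left(2 + 0\right) - 3\right) = - 9 \left(2 - 3\right) = \left(-9\right) \left(-1\right) = 9$)
$X{\left(m \right)} = 6$ ($X{\left(m \right)} = 9 - 3 = 6$)
$653 X{\left(-4 \right)} = 653 \cdot 6 = 3918$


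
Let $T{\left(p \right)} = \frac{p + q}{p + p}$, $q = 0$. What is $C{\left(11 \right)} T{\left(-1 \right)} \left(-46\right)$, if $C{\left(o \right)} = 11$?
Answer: $-253$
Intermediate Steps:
$T{\left(p \right)} = \frac{1}{2}$ ($T{\left(p \right)} = \frac{p + 0}{p + p} = \frac{p}{2 p} = p \frac{1}{2 p} = \frac{1}{2}$)
$C{\left(11 \right)} T{\left(-1 \right)} \left(-46\right) = 11 \cdot \frac{1}{2} \left(-46\right) = \frac{11}{2} \left(-46\right) = -253$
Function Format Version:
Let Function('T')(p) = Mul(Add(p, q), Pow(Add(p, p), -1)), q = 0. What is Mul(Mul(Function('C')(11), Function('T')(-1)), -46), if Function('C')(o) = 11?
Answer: -253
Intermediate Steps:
Function('T')(p) = Rational(1, 2) (Function('T')(p) = Mul(Add(p, 0), Pow(Add(p, p), -1)) = Mul(p, Pow(Mul(2, p), -1)) = Mul(p, Mul(Rational(1, 2), Pow(p, -1))) = Rational(1, 2))
Mul(Mul(Function('C')(11), Function('T')(-1)), -46) = Mul(Mul(11, Rational(1, 2)), -46) = Mul(Rational(11, 2), -46) = -253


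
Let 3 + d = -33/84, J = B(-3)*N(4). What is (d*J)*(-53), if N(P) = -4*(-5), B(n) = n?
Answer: -75525/7 ≈ -10789.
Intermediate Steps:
N(P) = 20
J = -60 (J = -3*20 = -60)
d = -95/28 (d = -3 - 33/84 = -3 - 33*1/84 = -3 - 11/28 = -95/28 ≈ -3.3929)
(d*J)*(-53) = -95/28*(-60)*(-53) = (1425/7)*(-53) = -75525/7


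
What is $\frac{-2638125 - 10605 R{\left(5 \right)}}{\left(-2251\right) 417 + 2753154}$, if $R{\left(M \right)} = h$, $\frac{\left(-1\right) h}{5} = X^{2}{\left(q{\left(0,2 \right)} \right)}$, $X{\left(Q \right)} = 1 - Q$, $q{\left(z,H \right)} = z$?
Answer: $- \frac{861700}{604829} \approx -1.4247$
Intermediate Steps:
$h = -5$ ($h = - 5 \left(1 - 0\right)^{2} = - 5 \left(1 + 0\right)^{2} = - 5 \cdot 1^{2} = \left(-5\right) 1 = -5$)
$R{\left(M \right)} = -5$
$\frac{-2638125 - 10605 R{\left(5 \right)}}{\left(-2251\right) 417 + 2753154} = \frac{-2638125 - -53025}{\left(-2251\right) 417 + 2753154} = \frac{-2638125 + 53025}{-938667 + 2753154} = - \frac{2585100}{1814487} = \left(-2585100\right) \frac{1}{1814487} = - \frac{861700}{604829}$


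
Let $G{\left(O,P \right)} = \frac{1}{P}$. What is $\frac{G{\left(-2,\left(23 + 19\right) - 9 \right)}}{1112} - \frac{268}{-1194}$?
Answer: $\frac{546429}{2434168} \approx 0.22448$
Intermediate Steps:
$\frac{G{\left(-2,\left(23 + 19\right) - 9 \right)}}{1112} - \frac{268}{-1194} = \frac{1}{\left(\left(23 + 19\right) - 9\right) 1112} - \frac{268}{-1194} = \frac{1}{42 - 9} \cdot \frac{1}{1112} - - \frac{134}{597} = \frac{1}{33} \cdot \frac{1}{1112} + \frac{134}{597} = \frac{1}{36696} + \frac{134}{597} = \frac{546429}{2434168}$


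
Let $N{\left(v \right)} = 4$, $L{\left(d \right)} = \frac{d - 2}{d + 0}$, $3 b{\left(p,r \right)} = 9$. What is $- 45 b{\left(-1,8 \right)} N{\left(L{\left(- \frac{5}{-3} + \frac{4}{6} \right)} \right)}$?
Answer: $-540$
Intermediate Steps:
$b{\left(p,r \right)} = 3$ ($b{\left(p,r \right)} = \frac{1}{3} \cdot 9 = 3$)
$L{\left(d \right)} = \frac{-2 + d}{d}$
$- 45 b{\left(-1,8 \right)} N{\left(L{\left(- \frac{5}{-3} + \frac{4}{6} \right)} \right)} = \left(-45\right) 3 \cdot 4 = \left(-135\right) 4 = -540$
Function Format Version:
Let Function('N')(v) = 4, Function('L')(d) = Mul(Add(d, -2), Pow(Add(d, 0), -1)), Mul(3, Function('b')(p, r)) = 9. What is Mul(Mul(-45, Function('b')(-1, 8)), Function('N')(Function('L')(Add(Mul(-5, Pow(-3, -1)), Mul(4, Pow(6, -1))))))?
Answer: -540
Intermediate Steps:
Function('b')(p, r) = 3 (Function('b')(p, r) = Mul(Rational(1, 3), 9) = 3)
Function('L')(d) = Mul(Pow(d, -1), Add(-2, d)) (Function('L')(d) = Mul(Add(-2, d), Pow(d, -1)) = Mul(Pow(d, -1), Add(-2, d)))
Mul(Mul(-45, Function('b')(-1, 8)), Function('N')(Function('L')(Add(Mul(-5, Pow(-3, -1)), Mul(4, Pow(6, -1)))))) = Mul(Mul(-45, 3), 4) = Mul(-135, 4) = -540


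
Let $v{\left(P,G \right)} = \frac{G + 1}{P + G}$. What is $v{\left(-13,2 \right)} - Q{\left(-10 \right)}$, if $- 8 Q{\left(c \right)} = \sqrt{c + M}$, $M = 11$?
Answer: $- \frac{13}{88} \approx -0.14773$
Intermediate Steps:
$Q{\left(c \right)} = - \frac{\sqrt{11 + c}}{8}$ ($Q{\left(c \right)} = - \frac{\sqrt{c + 11}}{8} = - \frac{\sqrt{11 + c}}{8}$)
$v{\left(P,G \right)} = \frac{1 + G}{G + P}$
$v{\left(-13,2 \right)} - Q{\left(-10 \right)} = \frac{1 + 2}{2 - 13} - - \frac{\sqrt{11 - 10}}{8} = \frac{1}{-11} \cdot 3 - - \frac{\sqrt{1}}{8} = \left(- \frac{1}{11}\right) 3 - \left(- \frac{1}{8}\right) 1 = - \frac{3}{11} - - \frac{1}{8} = - \frac{3}{11} + \frac{1}{8} = - \frac{13}{88}$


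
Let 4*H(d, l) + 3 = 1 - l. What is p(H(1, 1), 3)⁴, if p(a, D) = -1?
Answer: 1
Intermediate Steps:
H(d, l) = -½ - l/4 (H(d, l) = -¾ + (1 - l)/4 = -¾ + (¼ - l/4) = -½ - l/4)
p(H(1, 1), 3)⁴ = (-1)⁴ = 1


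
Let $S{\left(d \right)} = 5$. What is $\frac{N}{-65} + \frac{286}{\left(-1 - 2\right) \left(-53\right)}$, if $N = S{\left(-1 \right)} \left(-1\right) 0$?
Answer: $\frac{286}{159} \approx 1.7987$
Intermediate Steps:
$N = 0$ ($N = 5 \left(-1\right) 0 = \left(-5\right) 0 = 0$)
$\frac{N}{-65} + \frac{286}{\left(-1 - 2\right) \left(-53\right)} = \frac{0}{-65} + \frac{286}{\left(-1 - 2\right) \left(-53\right)} = 0 \left(- \frac{1}{65}\right) + \frac{286}{\left(-3\right) \left(-53\right)} = 0 + \frac{286}{159} = \frac{286}{159}$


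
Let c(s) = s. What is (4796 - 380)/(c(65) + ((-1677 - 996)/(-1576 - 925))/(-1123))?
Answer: 6201439584/91278911 ≈ 67.939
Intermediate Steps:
(4796 - 380)/(c(65) + ((-1677 - 996)/(-1576 - 925))/(-1123)) = (4796 - 380)/(65 + ((-1677 - 996)/(-1576 - 925))/(-1123)) = 4416/(65 - 2673/(-2501)*(-1/1123)) = 4416/(65 - 2673*(-1/2501)*(-1/1123)) = 4416/(65 + (2673/2501)*(-1/1123)) = 4416/(65 - 2673/2808623) = 4416/(182557822/2808623) = 4416*(2808623/182557822) = 6201439584/91278911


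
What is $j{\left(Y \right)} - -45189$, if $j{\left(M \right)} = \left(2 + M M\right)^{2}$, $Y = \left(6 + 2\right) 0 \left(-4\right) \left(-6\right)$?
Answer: $45193$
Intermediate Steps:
$Y = 0$ ($Y = 8 \cdot 0 \left(-4\right) \left(-6\right) = 0 \left(-4\right) \left(-6\right) = 0 \left(-6\right) = 0$)
$j{\left(M \right)} = \left(2 + M^{2}\right)^{2}$
$j{\left(Y \right)} - -45189 = \left(2 + 0^{2}\right)^{2} - -45189 = \left(2 + 0\right)^{2} + 45189 = 2^{2} + 45189 = 4 + 45189 = 45193$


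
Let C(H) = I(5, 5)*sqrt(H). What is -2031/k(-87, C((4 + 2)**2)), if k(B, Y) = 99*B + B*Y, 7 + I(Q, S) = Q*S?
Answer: 677/6003 ≈ 0.11278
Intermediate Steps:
I(Q, S) = -7 + Q*S
C(H) = 18*sqrt(H) (C(H) = (-7 + 5*5)*sqrt(H) = (-7 + 25)*sqrt(H) = 18*sqrt(H))
-2031/k(-87, C((4 + 2)**2)) = -2031*(-1/(87*(99 + 18*sqrt((4 + 2)**2)))) = -2031*(-1/(87*(99 + 18*sqrt(6**2)))) = -2031*(-1/(87*(99 + 18*sqrt(36)))) = -2031*(-1/(87*(99 + 18*6))) = -2031*(-1/(87*(99 + 108))) = -2031/((-87*207)) = -2031/(-18009) = -2031*(-1/18009) = 677/6003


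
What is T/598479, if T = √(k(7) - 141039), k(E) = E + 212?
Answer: 2*I*√35205/598479 ≈ 0.00062702*I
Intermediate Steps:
k(E) = 212 + E
T = 2*I*√35205 (T = √((212 + 7) - 141039) = √(219 - 141039) = √(-140820) = 2*I*√35205 ≈ 375.26*I)
T/598479 = (2*I*√35205)/598479 = (2*I*√35205)*(1/598479) = 2*I*√35205/598479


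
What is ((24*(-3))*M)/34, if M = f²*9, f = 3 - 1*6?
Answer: -2916/17 ≈ -171.53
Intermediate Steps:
f = -3 (f = 3 - 6 = -3)
M = 81 (M = (-3)²*9 = 9*9 = 81)
((24*(-3))*M)/34 = ((24*(-3))*81)/34 = -72*81*(1/34) = -5832*1/34 = -2916/17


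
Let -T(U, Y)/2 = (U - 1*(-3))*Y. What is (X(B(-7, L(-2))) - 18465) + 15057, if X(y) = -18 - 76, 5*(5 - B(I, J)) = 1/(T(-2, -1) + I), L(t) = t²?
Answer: -3502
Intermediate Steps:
T(U, Y) = -2*Y*(3 + U) (T(U, Y) = -2*(U - 1*(-3))*Y = -2*(U + 3)*Y = -2*(3 + U)*Y = -2*Y*(3 + U))
B(I, J) = 5 - 1/(5*(2 + I)) (B(I, J) = 5 - 1/(5*(-2*(-1)*(3 - 2) + I)) = 5 - 1/(5*(-2*(-1)*1 + I)) = 5 - 1/(5*(2 + I)))
X(y) = -94
(X(B(-7, L(-2))) - 18465) + 15057 = (-94 - 18465) + 15057 = -18559 + 15057 = -3502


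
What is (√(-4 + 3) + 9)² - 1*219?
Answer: -139 + 18*I ≈ -139.0 + 18.0*I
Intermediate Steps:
(√(-4 + 3) + 9)² - 1*219 = (√(-1) + 9)² - 219 = (I + 9)² - 219 = (9 + I)² - 219 = -219 + (9 + I)²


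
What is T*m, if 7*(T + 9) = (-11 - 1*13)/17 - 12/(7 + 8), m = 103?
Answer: -570929/595 ≈ -959.54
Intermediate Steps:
T = -5543/595 (T = -9 + ((-11 - 1*13)/17 - 12/(7 + 8))/7 = -9 + ((-11 - 13)*(1/17) - 12/15)/7 = -9 + (-24*1/17 - 12*1/15)/7 = -9 + (-24/17 - 4/5)/7 = -9 + (1/7)*(-188/85) = -9 - 188/595 = -5543/595 ≈ -9.3160)
T*m = -5543/595*103 = -570929/595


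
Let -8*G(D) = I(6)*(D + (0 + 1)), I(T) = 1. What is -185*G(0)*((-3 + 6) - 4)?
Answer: -185/8 ≈ -23.125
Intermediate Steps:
G(D) = -1/8 - D/8 (G(D) = -(D + (0 + 1))/8 = -(D + 1)/8 = -(1 + D)/8 = -1/8 - D/8)
-185*G(0)*((-3 + 6) - 4) = -185*(-1/8 - 1/8*0)*((-3 + 6) - 4) = -185*(-1/8 + 0)*(3 - 4) = -(-185)*(-1)/8 = -185*1/8 = -185/8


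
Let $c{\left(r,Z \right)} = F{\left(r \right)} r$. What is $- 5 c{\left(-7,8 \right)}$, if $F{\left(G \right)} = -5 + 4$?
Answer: $-35$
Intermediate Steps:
$F{\left(G \right)} = -1$
$c{\left(r,Z \right)} = - r$
$- 5 c{\left(-7,8 \right)} = - 5 \left(\left(-1\right) \left(-7\right)\right) = \left(-5\right) 7 = -35$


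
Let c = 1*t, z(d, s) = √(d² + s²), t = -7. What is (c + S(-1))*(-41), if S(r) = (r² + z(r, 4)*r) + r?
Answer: 287 + 41*√17 ≈ 456.05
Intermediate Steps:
c = -7 (c = 1*(-7) = -7)
S(r) = r + r² + r*√(16 + r²) (S(r) = (r² + √(r² + 4²)*r) + r = (r² + √(r² + 16)*r) + r = (r² + √(16 + r²)*r) + r = (r² + r*√(16 + r²)) + r = r + r² + r*√(16 + r²))
(c + S(-1))*(-41) = (-7 - (1 - 1 + √(16 + (-1)²)))*(-41) = (-7 - (1 - 1 + √(16 + 1)))*(-41) = (-7 - (1 - 1 + √17))*(-41) = (-7 - √17)*(-41) = 287 + 41*√17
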